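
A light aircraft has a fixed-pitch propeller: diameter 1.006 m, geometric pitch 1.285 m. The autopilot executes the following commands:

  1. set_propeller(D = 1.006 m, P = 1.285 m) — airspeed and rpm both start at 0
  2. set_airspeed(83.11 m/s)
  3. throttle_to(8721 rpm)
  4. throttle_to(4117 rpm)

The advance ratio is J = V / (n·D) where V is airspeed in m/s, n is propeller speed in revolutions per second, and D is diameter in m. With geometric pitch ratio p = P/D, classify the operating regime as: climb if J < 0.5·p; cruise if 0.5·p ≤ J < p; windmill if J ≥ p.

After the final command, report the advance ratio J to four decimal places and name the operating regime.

J = 1.2040, regime = cruise

set_propeller: D = 1.006 m, P = 1.285 m (p = P/D = 1.277336); state ← (V=0, rpm=0)
set_airspeed(83.11): V ← 83.11 m/s
throttle_to(8721): rpm ← 8721
throttle_to(4117): rpm ← 4117
final state: V = 83.11 m/s, rpm = 4117 → n = rpm/60 = 68.616667 rev/s
J = V / (n·D) = 83.11 / (68.616667 × 1.006) = 1.203998
regime bands: climb J<0.6387 | cruise [0.6387, 1.2773) | windmill J≥1.2773
J = 1.2040 → cruise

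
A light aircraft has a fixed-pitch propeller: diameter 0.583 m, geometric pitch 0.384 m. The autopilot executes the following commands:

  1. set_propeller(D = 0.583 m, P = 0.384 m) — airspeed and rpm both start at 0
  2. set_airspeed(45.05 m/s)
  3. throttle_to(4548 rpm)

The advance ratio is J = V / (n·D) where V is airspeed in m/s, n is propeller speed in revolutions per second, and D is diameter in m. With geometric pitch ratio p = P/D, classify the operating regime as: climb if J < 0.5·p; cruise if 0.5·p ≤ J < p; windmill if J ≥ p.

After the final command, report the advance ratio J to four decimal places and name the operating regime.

J = 1.0194, regime = windmill

set_propeller: D = 0.583 m, P = 0.384 m (p = P/D = 0.658662); state ← (V=0, rpm=0)
set_airspeed(45.05): V ← 45.05 m/s
throttle_to(4548): rpm ← 4548
final state: V = 45.05 m/s, rpm = 4548 → n = rpm/60 = 75.800000 rev/s
J = V / (n·D) = 45.05 / (75.800000 × 0.583) = 1.019429
regime bands: climb J<0.3293 | cruise [0.3293, 0.6587) | windmill J≥0.6587
J = 1.0194 → windmill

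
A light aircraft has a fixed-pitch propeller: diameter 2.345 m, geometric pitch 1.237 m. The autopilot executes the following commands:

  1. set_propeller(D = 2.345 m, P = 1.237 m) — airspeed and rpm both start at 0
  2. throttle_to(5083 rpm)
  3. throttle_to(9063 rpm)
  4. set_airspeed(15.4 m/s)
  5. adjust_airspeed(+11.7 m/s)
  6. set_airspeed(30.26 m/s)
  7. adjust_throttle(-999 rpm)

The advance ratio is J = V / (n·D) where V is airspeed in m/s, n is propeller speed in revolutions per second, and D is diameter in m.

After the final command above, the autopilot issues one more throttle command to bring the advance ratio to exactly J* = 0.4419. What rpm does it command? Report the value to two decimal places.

set_propeller: D = 2.345 m, P = 1.237 m (p = P/D = 0.527505); state ← (V=0, rpm=0)
throttle_to(5083): rpm ← 5083
throttle_to(9063): rpm ← 9063
set_airspeed(15.4): V ← 15.4 m/s
adjust_airspeed(+11.7): V ← 15.4 +11.7 = 27.1 m/s
set_airspeed(30.26): V ← 30.26 m/s
adjust_throttle(-999): rpm ← 9063 -999 = 8064
final state: V = 30.26 m/s, rpm = 8064 → n = rpm/60 = 134.400000 rev/s
target J* = 0.4419; solve J* = V/(n·D) for n: n = V/(J*·D) = 30.26/(0.4419 × 2.345) = 29.201293 rev/s
rpm = 60·n = 1752.077552

rpm = 1752.08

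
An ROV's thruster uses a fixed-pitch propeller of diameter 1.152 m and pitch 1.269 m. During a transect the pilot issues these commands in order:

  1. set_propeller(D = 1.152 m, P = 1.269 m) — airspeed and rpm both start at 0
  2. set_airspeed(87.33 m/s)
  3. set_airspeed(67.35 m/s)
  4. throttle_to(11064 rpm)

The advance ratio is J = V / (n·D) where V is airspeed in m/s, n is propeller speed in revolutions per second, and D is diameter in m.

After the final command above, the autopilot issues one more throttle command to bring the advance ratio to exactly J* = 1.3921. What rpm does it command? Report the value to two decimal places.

set_propeller: D = 1.152 m, P = 1.269 m (p = P/D = 1.101562); state ← (V=0, rpm=0)
set_airspeed(87.33): V ← 87.33 m/s
set_airspeed(67.35): V ← 67.35 m/s
throttle_to(11064): rpm ← 11064
final state: V = 67.35 m/s, rpm = 11064 → n = rpm/60 = 184.400000 rev/s
target J* = 1.3921; solve J* = V/(n·D) for n: n = V/(J*·D) = 67.35/(1.3921 × 1.152) = 41.996654 rev/s
rpm = 60·n = 2519.799224

rpm = 2519.80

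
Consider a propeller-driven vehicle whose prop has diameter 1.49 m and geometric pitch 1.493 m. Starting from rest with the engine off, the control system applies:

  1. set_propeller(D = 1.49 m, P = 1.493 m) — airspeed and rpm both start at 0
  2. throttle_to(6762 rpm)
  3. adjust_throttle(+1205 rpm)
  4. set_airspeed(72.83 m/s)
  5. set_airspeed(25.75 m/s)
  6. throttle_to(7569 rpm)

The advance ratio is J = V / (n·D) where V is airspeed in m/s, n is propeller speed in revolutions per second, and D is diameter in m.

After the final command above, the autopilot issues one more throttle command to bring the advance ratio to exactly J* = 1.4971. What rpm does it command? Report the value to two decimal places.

set_propeller: D = 1.49 m, P = 1.493 m (p = P/D = 1.002013); state ← (V=0, rpm=0)
throttle_to(6762): rpm ← 6762
adjust_throttle(+1205): rpm ← 6762 +1205 = 7967
set_airspeed(72.83): V ← 72.83 m/s
set_airspeed(25.75): V ← 25.75 m/s
throttle_to(7569): rpm ← 7569
final state: V = 25.75 m/s, rpm = 7569 → n = rpm/60 = 126.150000 rev/s
target J* = 1.4971; solve J* = V/(n·D) for n: n = V/(J*·D) = 25.75/(1.4971 × 1.49) = 11.543570 rev/s
rpm = 60·n = 692.614222

rpm = 692.61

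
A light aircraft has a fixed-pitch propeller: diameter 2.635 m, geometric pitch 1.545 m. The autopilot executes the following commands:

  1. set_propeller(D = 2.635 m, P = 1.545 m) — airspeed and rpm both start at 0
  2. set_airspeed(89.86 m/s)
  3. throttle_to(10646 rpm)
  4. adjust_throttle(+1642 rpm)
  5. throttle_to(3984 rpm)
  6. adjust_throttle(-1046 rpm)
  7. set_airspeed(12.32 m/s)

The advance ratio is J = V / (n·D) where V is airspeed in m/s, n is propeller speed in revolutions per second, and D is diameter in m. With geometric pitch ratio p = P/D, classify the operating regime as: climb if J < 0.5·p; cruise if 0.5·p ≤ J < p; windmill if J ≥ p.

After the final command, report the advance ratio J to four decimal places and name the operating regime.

J = 0.0955, regime = climb

set_propeller: D = 2.635 m, P = 1.545 m (p = P/D = 0.586338); state ← (V=0, rpm=0)
set_airspeed(89.86): V ← 89.86 m/s
throttle_to(10646): rpm ← 10646
adjust_throttle(+1642): rpm ← 10646 +1642 = 12288
throttle_to(3984): rpm ← 3984
adjust_throttle(-1046): rpm ← 3984 -1046 = 2938
set_airspeed(12.32): V ← 12.32 m/s
final state: V = 12.32 m/s, rpm = 2938 → n = rpm/60 = 48.966667 rev/s
J = V / (n·D) = 12.32 / (48.966667 × 2.635) = 0.095484
regime bands: climb J<0.2932 | cruise [0.2932, 0.5863) | windmill J≥0.5863
J = 0.0955 → climb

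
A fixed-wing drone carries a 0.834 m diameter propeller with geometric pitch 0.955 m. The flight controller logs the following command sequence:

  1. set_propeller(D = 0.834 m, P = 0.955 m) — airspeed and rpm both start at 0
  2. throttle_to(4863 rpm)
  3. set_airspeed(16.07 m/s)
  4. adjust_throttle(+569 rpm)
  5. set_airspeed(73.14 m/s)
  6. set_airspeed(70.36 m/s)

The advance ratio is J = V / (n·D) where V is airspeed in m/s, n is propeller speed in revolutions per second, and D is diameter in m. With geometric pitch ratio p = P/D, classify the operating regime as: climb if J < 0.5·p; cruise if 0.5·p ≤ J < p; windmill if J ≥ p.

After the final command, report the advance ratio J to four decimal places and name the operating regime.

J = 0.9319, regime = cruise

set_propeller: D = 0.834 m, P = 0.955 m (p = P/D = 1.145084); state ← (V=0, rpm=0)
throttle_to(4863): rpm ← 4863
set_airspeed(16.07): V ← 16.07 m/s
adjust_throttle(+569): rpm ← 4863 +569 = 5432
set_airspeed(73.14): V ← 73.14 m/s
set_airspeed(70.36): V ← 70.36 m/s
final state: V = 70.36 m/s, rpm = 5432 → n = rpm/60 = 90.533333 rev/s
J = V / (n·D) = 70.36 / (90.533333 × 0.834) = 0.931861
regime bands: climb J<0.5725 | cruise [0.5725, 1.1451) | windmill J≥1.1451
J = 0.9319 → cruise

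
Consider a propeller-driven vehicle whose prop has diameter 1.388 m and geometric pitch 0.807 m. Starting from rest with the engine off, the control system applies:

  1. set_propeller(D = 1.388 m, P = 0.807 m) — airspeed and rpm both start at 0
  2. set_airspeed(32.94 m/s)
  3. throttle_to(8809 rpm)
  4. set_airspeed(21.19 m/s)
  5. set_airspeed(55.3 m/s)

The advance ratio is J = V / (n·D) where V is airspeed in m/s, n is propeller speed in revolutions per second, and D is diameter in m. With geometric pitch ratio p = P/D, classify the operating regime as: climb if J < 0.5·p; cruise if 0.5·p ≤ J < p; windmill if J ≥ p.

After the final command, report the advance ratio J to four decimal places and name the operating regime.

set_propeller: D = 1.388 m, P = 0.807 m (p = P/D = 0.581412); state ← (V=0, rpm=0)
set_airspeed(32.94): V ← 32.94 m/s
throttle_to(8809): rpm ← 8809
set_airspeed(21.19): V ← 21.19 m/s
set_airspeed(55.3): V ← 55.3 m/s
final state: V = 55.3 m/s, rpm = 8809 → n = rpm/60 = 146.816667 rev/s
J = V / (n·D) = 55.3 / (146.816667 × 1.388) = 0.271369
regime bands: climb J<0.2907 | cruise [0.2907, 0.5814) | windmill J≥0.5814
J = 0.2714 → climb

J = 0.2714, regime = climb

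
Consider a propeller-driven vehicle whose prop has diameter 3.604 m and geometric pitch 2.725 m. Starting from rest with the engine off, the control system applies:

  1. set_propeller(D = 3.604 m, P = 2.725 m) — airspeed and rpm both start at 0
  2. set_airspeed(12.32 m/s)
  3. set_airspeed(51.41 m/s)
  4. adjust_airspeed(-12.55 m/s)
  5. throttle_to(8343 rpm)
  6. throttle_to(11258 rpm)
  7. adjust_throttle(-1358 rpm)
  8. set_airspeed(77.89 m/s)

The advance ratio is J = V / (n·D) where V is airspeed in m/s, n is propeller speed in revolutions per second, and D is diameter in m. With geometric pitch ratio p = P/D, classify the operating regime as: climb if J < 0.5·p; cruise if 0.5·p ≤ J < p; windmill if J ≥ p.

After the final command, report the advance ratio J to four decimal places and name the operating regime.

J = 0.1310, regime = climb

set_propeller: D = 3.604 m, P = 2.725 m (p = P/D = 0.756104); state ← (V=0, rpm=0)
set_airspeed(12.32): V ← 12.32 m/s
set_airspeed(51.41): V ← 51.41 m/s
adjust_airspeed(-12.55): V ← 51.41 -12.55 = 38.86 m/s
throttle_to(8343): rpm ← 8343
throttle_to(11258): rpm ← 11258
adjust_throttle(-1358): rpm ← 11258 -1358 = 9900
set_airspeed(77.89): V ← 77.89 m/s
final state: V = 77.89 m/s, rpm = 9900 → n = rpm/60 = 165.000000 rev/s
J = V / (n·D) = 77.89 / (165.000000 × 3.604) = 0.130982
regime bands: climb J<0.3781 | cruise [0.3781, 0.7561) | windmill J≥0.7561
J = 0.1310 → climb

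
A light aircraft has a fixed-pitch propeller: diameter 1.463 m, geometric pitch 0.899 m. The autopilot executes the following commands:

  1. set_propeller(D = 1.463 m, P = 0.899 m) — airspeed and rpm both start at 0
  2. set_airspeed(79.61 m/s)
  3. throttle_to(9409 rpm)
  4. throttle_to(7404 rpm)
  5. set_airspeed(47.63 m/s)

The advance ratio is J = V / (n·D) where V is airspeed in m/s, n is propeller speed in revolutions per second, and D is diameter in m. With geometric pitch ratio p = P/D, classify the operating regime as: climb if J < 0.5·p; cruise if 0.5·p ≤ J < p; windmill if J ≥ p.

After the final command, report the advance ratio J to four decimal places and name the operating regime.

set_propeller: D = 1.463 m, P = 0.899 m (p = P/D = 0.614491); state ← (V=0, rpm=0)
set_airspeed(79.61): V ← 79.61 m/s
throttle_to(9409): rpm ← 9409
throttle_to(7404): rpm ← 7404
set_airspeed(47.63): V ← 47.63 m/s
final state: V = 47.63 m/s, rpm = 7404 → n = rpm/60 = 123.400000 rev/s
J = V / (n·D) = 47.63 / (123.400000 × 1.463) = 0.263828
regime bands: climb J<0.3072 | cruise [0.3072, 0.6145) | windmill J≥0.6145
J = 0.2638 → climb

J = 0.2638, regime = climb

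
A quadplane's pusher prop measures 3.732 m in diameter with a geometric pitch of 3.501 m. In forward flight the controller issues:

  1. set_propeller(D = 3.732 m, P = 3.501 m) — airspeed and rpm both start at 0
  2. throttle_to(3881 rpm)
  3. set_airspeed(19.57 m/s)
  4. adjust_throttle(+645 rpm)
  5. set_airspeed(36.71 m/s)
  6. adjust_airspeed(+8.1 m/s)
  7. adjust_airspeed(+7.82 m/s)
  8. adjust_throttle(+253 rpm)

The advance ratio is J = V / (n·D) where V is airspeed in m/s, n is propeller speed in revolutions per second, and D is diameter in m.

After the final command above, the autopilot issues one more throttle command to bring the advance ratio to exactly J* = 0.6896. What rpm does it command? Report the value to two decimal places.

rpm = 1227.00

set_propeller: D = 3.732 m, P = 3.501 m (p = P/D = 0.938103); state ← (V=0, rpm=0)
throttle_to(3881): rpm ← 3881
set_airspeed(19.57): V ← 19.57 m/s
adjust_throttle(+645): rpm ← 3881 +645 = 4526
set_airspeed(36.71): V ← 36.71 m/s
adjust_airspeed(+8.1): V ← 36.71 +8.1 = 44.81 m/s
adjust_airspeed(+7.82): V ← 44.81 +7.82 = 52.63 m/s
adjust_throttle(+253): rpm ← 4526 +253 = 4779
final state: V = 52.63 m/s, rpm = 4779 → n = rpm/60 = 79.650000 rev/s
target J* = 0.6896; solve J* = V/(n·D) for n: n = V/(J*·D) = 52.63/(0.6896 × 3.732) = 20.450055 rev/s
rpm = 60·n = 1227.003305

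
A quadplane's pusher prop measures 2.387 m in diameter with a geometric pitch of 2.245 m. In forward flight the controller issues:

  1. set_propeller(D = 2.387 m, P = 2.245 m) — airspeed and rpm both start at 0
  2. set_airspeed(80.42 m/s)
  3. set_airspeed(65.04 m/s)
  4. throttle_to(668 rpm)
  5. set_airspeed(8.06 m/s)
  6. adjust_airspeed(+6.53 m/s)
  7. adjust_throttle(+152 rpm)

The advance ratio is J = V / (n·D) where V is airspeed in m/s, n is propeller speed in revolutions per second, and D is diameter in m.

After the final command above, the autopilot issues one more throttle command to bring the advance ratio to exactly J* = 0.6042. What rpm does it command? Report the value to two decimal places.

set_propeller: D = 2.387 m, P = 2.245 m (p = P/D = 0.940511); state ← (V=0, rpm=0)
set_airspeed(80.42): V ← 80.42 m/s
set_airspeed(65.04): V ← 65.04 m/s
throttle_to(668): rpm ← 668
set_airspeed(8.06): V ← 8.06 m/s
adjust_airspeed(+6.53): V ← 8.06 +6.53 = 14.59 m/s
adjust_throttle(+152): rpm ← 668 +152 = 820
final state: V = 14.59 m/s, rpm = 820 → n = rpm/60 = 13.666667 rev/s
target J* = 0.6042; solve J* = V/(n·D) for n: n = V/(J*·D) = 14.59/(0.6042 × 2.387) = 10.116311 rev/s
rpm = 60·n = 606.978632

rpm = 606.98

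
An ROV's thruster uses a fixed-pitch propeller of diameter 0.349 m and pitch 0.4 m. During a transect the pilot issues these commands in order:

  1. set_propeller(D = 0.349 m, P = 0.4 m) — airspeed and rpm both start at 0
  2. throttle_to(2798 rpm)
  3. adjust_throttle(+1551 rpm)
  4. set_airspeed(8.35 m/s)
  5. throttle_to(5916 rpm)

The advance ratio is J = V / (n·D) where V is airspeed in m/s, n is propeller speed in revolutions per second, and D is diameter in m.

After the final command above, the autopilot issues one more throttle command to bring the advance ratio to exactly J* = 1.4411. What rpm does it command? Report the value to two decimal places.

rpm = 996.13

set_propeller: D = 0.349 m, P = 0.4 m (p = P/D = 1.146132); state ← (V=0, rpm=0)
throttle_to(2798): rpm ← 2798
adjust_throttle(+1551): rpm ← 2798 +1551 = 4349
set_airspeed(8.35): V ← 8.35 m/s
throttle_to(5916): rpm ← 5916
final state: V = 8.35 m/s, rpm = 5916 → n = rpm/60 = 98.600000 rev/s
target J* = 1.4411; solve J* = V/(n·D) for n: n = V/(J*·D) = 8.35/(1.4411 × 0.349) = 16.602249 rev/s
rpm = 60·n = 996.134957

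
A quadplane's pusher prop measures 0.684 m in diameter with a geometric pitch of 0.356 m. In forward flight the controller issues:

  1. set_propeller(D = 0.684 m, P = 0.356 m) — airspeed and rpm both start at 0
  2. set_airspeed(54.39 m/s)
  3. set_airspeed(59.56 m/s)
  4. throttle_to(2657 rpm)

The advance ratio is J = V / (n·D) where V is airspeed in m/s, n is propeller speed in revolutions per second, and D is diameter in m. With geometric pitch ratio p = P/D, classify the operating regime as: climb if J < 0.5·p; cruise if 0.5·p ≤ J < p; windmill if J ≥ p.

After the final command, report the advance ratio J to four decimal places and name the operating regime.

J = 1.9663, regime = windmill

set_propeller: D = 0.684 m, P = 0.356 m (p = P/D = 0.520468); state ← (V=0, rpm=0)
set_airspeed(54.39): V ← 54.39 m/s
set_airspeed(59.56): V ← 59.56 m/s
throttle_to(2657): rpm ← 2657
final state: V = 59.56 m/s, rpm = 2657 → n = rpm/60 = 44.283333 rev/s
J = V / (n·D) = 59.56 / (44.283333 × 0.684) = 1.966339
regime bands: climb J<0.2602 | cruise [0.2602, 0.5205) | windmill J≥0.5205
J = 1.9663 → windmill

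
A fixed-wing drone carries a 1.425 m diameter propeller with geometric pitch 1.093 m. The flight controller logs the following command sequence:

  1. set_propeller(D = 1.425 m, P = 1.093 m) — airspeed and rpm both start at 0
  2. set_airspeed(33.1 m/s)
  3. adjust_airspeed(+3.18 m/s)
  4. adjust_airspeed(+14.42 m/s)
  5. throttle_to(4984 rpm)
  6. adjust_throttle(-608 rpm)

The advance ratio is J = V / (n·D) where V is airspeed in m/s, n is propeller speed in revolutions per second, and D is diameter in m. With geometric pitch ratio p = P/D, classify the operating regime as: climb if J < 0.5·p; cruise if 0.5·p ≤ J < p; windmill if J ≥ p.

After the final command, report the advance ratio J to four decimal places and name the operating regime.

set_propeller: D = 1.425 m, P = 1.093 m (p = P/D = 0.767018); state ← (V=0, rpm=0)
set_airspeed(33.1): V ← 33.1 m/s
adjust_airspeed(+3.18): V ← 33.1 +3.18 = 36.28 m/s
adjust_airspeed(+14.42): V ← 36.28 +14.42 = 50.7 m/s
throttle_to(4984): rpm ← 4984
adjust_throttle(-608): rpm ← 4984 -608 = 4376
final state: V = 50.7 m/s, rpm = 4376 → n = rpm/60 = 72.933333 rev/s
J = V / (n·D) = 50.7 / (72.933333 × 1.425) = 0.487828
regime bands: climb J<0.3835 | cruise [0.3835, 0.7670) | windmill J≥0.7670
J = 0.4878 → cruise

J = 0.4878, regime = cruise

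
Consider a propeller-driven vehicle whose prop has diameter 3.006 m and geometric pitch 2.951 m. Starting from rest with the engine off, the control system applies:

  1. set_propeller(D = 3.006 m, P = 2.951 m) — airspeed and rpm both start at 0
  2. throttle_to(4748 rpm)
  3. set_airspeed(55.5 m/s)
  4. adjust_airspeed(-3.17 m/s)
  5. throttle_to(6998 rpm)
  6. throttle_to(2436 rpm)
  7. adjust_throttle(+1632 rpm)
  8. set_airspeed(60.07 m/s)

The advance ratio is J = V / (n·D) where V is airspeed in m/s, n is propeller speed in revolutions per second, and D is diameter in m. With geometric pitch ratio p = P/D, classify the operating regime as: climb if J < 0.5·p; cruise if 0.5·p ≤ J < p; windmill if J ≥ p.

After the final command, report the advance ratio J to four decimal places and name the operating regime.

set_propeller: D = 3.006 m, P = 2.951 m (p = P/D = 0.981703); state ← (V=0, rpm=0)
throttle_to(4748): rpm ← 4748
set_airspeed(55.5): V ← 55.5 m/s
adjust_airspeed(-3.17): V ← 55.5 -3.17 = 52.33 m/s
throttle_to(6998): rpm ← 6998
throttle_to(2436): rpm ← 2436
adjust_throttle(+1632): rpm ← 2436 +1632 = 4068
set_airspeed(60.07): V ← 60.07 m/s
final state: V = 60.07 m/s, rpm = 4068 → n = rpm/60 = 67.800000 rev/s
J = V / (n·D) = 60.07 / (67.800000 × 3.006) = 0.294740
regime bands: climb J<0.4909 | cruise [0.4909, 0.9817) | windmill J≥0.9817
J = 0.2947 → climb

J = 0.2947, regime = climb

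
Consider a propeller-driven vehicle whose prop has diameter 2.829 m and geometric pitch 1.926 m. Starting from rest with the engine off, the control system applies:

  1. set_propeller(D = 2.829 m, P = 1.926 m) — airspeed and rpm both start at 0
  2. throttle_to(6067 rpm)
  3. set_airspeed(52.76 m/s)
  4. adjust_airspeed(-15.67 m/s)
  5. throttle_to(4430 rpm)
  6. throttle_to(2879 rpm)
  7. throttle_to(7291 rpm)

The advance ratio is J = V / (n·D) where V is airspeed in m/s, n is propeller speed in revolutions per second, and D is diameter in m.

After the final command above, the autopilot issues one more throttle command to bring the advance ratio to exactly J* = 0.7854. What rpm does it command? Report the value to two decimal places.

set_propeller: D = 2.829 m, P = 1.926 m (p = P/D = 0.680806); state ← (V=0, rpm=0)
throttle_to(6067): rpm ← 6067
set_airspeed(52.76): V ← 52.76 m/s
adjust_airspeed(-15.67): V ← 52.76 -15.67 = 37.09 m/s
throttle_to(4430): rpm ← 4430
throttle_to(2879): rpm ← 2879
throttle_to(7291): rpm ← 7291
final state: V = 37.09 m/s, rpm = 7291 → n = rpm/60 = 121.516667 rev/s
target J* = 0.7854; solve J* = V/(n·D) for n: n = V/(J*·D) = 37.09/(0.7854 × 2.829) = 16.692946 rev/s
rpm = 60·n = 1001.576761

rpm = 1001.58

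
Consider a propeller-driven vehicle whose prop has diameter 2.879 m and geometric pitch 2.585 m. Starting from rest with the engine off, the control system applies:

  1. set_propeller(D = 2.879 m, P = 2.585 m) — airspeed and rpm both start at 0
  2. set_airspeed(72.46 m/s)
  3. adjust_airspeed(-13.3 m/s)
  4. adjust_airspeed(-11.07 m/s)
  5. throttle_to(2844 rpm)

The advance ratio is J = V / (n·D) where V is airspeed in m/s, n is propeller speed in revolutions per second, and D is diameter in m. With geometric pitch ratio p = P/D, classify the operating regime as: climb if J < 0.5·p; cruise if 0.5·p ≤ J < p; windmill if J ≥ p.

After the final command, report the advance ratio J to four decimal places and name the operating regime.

set_propeller: D = 2.879 m, P = 2.585 m (p = P/D = 0.897881); state ← (V=0, rpm=0)
set_airspeed(72.46): V ← 72.46 m/s
adjust_airspeed(-13.3): V ← 72.46 -13.3 = 59.16 m/s
adjust_airspeed(-11.07): V ← 59.16 -11.07 = 48.09 m/s
throttle_to(2844): rpm ← 2844
final state: V = 48.09 m/s, rpm = 2844 → n = rpm/60 = 47.400000 rev/s
J = V / (n·D) = 48.09 / (47.400000 × 2.879) = 0.352399
regime bands: climb J<0.4489 | cruise [0.4489, 0.8979) | windmill J≥0.8979
J = 0.3524 → climb

J = 0.3524, regime = climb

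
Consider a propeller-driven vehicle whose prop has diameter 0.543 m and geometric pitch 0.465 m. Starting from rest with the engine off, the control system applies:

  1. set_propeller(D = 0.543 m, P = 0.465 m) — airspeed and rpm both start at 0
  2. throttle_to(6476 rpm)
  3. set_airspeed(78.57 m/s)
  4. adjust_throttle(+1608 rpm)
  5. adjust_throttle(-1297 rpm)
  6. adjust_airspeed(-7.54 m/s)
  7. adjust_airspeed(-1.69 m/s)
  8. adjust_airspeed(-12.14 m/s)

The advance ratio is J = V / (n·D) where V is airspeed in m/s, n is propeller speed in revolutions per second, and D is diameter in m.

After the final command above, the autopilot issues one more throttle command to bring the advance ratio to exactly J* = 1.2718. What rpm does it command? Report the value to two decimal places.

set_propeller: D = 0.543 m, P = 0.465 m (p = P/D = 0.856354); state ← (V=0, rpm=0)
throttle_to(6476): rpm ← 6476
set_airspeed(78.57): V ← 78.57 m/s
adjust_throttle(+1608): rpm ← 6476 +1608 = 8084
adjust_throttle(-1297): rpm ← 8084 -1297 = 6787
adjust_airspeed(-7.54): V ← 78.57 -7.54 = 71.03 m/s
adjust_airspeed(-1.69): V ← 71.03 -1.69 = 69.34 m/s
adjust_airspeed(-12.14): V ← 69.34 -12.14 = 57.2 m/s
final state: V = 57.2 m/s, rpm = 6787 → n = rpm/60 = 113.116667 rev/s
target J* = 1.2718; solve J* = V/(n·D) for n: n = V/(J*·D) = 57.2/(1.2718 × 0.543) = 82.828039 rev/s
rpm = 60·n = 4969.682331

rpm = 4969.68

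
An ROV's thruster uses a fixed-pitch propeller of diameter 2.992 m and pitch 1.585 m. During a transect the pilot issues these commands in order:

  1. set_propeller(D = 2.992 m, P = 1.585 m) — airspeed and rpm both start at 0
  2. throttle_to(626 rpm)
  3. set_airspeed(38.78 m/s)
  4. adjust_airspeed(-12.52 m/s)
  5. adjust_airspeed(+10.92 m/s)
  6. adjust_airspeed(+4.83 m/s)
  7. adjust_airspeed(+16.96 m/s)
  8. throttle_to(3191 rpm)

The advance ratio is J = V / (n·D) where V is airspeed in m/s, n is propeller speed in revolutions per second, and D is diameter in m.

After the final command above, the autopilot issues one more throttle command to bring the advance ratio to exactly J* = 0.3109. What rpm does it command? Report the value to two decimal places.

set_propeller: D = 2.992 m, P = 1.585 m (p = P/D = 0.529746); state ← (V=0, rpm=0)
throttle_to(626): rpm ← 626
set_airspeed(38.78): V ← 38.78 m/s
adjust_airspeed(-12.52): V ← 38.78 -12.52 = 26.26 m/s
adjust_airspeed(+10.92): V ← 26.26 +10.92 = 37.18 m/s
adjust_airspeed(+4.83): V ← 37.18 +4.83 = 42.01 m/s
adjust_airspeed(+16.96): V ← 42.01 +16.96 = 58.97 m/s
throttle_to(3191): rpm ← 3191
final state: V = 58.97 m/s, rpm = 3191 → n = rpm/60 = 53.183333 rev/s
target J* = 0.3109; solve J* = V/(n·D) for n: n = V/(J*·D) = 58.97/(0.3109 × 2.992) = 63.394096 rev/s
rpm = 60·n = 3803.645789

rpm = 3803.65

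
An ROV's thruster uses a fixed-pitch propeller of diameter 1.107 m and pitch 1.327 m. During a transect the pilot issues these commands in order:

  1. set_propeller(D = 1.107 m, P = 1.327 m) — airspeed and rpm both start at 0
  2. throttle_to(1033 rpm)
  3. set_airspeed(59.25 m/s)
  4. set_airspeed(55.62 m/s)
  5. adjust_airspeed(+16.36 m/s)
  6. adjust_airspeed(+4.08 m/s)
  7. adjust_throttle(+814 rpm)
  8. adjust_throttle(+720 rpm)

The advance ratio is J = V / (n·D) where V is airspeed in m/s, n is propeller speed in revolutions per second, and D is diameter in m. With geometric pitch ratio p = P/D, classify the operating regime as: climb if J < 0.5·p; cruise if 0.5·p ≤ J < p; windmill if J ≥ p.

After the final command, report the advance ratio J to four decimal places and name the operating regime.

J = 1.6060, regime = windmill

set_propeller: D = 1.107 m, P = 1.327 m (p = P/D = 1.198735); state ← (V=0, rpm=0)
throttle_to(1033): rpm ← 1033
set_airspeed(59.25): V ← 59.25 m/s
set_airspeed(55.62): V ← 55.62 m/s
adjust_airspeed(+16.36): V ← 55.62 +16.36 = 71.98 m/s
adjust_airspeed(+4.08): V ← 71.98 +4.08 = 76.06 m/s
adjust_throttle(+814): rpm ← 1033 +814 = 1847
adjust_throttle(+720): rpm ← 1847 +720 = 2567
final state: V = 76.06 m/s, rpm = 2567 → n = rpm/60 = 42.783333 rev/s
J = V / (n·D) = 76.06 / (42.783333 × 1.107) = 1.605958
regime bands: climb J<0.5994 | cruise [0.5994, 1.1987) | windmill J≥1.1987
J = 1.6060 → windmill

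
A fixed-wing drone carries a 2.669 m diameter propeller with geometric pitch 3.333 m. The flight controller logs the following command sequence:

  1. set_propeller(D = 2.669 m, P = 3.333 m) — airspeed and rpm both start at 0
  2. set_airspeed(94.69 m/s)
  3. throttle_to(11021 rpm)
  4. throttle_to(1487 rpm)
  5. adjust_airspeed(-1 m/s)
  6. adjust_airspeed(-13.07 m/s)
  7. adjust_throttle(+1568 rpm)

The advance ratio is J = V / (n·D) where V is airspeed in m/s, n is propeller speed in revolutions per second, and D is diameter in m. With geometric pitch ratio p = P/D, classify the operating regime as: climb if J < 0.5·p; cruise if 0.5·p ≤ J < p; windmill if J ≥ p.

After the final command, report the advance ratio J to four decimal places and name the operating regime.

set_propeller: D = 2.669 m, P = 3.333 m (p = P/D = 1.248782); state ← (V=0, rpm=0)
set_airspeed(94.69): V ← 94.69 m/s
throttle_to(11021): rpm ← 11021
throttle_to(1487): rpm ← 1487
adjust_airspeed(-1): V ← 94.69 -1 = 93.69 m/s
adjust_airspeed(-13.07): V ← 93.69 -13.07 = 80.62 m/s
adjust_throttle(+1568): rpm ← 1487 +1568 = 3055
final state: V = 80.62 m/s, rpm = 3055 → n = rpm/60 = 50.916667 rev/s
J = V / (n·D) = 80.62 / (50.916667 × 2.669) = 0.593245
regime bands: climb J<0.6244 | cruise [0.6244, 1.2488) | windmill J≥1.2488
J = 0.5932 → climb

J = 0.5932, regime = climb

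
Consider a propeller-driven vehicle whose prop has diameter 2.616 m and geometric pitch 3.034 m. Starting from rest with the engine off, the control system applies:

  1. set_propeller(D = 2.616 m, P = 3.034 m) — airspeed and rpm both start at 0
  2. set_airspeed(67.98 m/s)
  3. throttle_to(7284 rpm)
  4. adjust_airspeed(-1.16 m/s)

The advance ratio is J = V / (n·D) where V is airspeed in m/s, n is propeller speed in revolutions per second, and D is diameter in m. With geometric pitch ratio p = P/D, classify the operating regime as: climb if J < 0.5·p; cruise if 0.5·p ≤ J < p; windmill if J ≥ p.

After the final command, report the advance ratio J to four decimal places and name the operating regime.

J = 0.2104, regime = climb

set_propeller: D = 2.616 m, P = 3.034 m (p = P/D = 1.159786); state ← (V=0, rpm=0)
set_airspeed(67.98): V ← 67.98 m/s
throttle_to(7284): rpm ← 7284
adjust_airspeed(-1.16): V ← 67.98 -1.16 = 66.82 m/s
final state: V = 66.82 m/s, rpm = 7284 → n = rpm/60 = 121.400000 rev/s
J = V / (n·D) = 66.82 / (121.400000 × 2.616) = 0.210402
regime bands: climb J<0.5799 | cruise [0.5799, 1.1598) | windmill J≥1.1598
J = 0.2104 → climb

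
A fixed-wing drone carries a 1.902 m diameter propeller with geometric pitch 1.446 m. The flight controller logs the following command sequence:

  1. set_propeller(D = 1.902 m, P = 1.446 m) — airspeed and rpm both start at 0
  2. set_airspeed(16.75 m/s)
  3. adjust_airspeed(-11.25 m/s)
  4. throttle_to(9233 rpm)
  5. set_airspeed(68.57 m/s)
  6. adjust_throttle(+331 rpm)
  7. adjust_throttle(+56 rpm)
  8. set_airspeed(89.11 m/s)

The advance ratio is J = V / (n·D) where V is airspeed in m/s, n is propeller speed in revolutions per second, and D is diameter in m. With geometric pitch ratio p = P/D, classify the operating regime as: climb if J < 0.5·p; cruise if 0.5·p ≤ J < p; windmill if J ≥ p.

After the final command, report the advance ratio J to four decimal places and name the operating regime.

set_propeller: D = 1.902 m, P = 1.446 m (p = P/D = 0.760252); state ← (V=0, rpm=0)
set_airspeed(16.75): V ← 16.75 m/s
adjust_airspeed(-11.25): V ← 16.75 -11.25 = 5.5 m/s
throttle_to(9233): rpm ← 9233
set_airspeed(68.57): V ← 68.57 m/s
adjust_throttle(+331): rpm ← 9233 +331 = 9564
adjust_throttle(+56): rpm ← 9564 +56 = 9620
set_airspeed(89.11): V ← 89.11 m/s
final state: V = 89.11 m/s, rpm = 9620 → n = rpm/60 = 160.333333 rev/s
J = V / (n·D) = 89.11 / (160.333333 × 1.902) = 0.292208
regime bands: climb J<0.3801 | cruise [0.3801, 0.7603) | windmill J≥0.7603
J = 0.2922 → climb

J = 0.2922, regime = climb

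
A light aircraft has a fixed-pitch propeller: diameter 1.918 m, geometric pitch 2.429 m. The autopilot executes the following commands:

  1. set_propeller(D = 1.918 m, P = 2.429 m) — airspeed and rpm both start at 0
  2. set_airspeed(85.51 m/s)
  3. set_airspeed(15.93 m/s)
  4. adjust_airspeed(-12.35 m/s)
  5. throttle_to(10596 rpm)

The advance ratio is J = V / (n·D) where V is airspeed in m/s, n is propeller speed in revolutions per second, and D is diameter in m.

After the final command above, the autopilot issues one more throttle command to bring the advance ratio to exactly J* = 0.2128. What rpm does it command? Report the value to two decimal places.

set_propeller: D = 1.918 m, P = 2.429 m (p = P/D = 1.266423); state ← (V=0, rpm=0)
set_airspeed(85.51): V ← 85.51 m/s
set_airspeed(15.93): V ← 15.93 m/s
adjust_airspeed(-12.35): V ← 15.93 -12.35 = 3.58 m/s
throttle_to(10596): rpm ← 10596
final state: V = 3.58 m/s, rpm = 10596 → n = rpm/60 = 176.600000 rev/s
target J* = 0.2128; solve J* = V/(n·D) for n: n = V/(J*·D) = 3.58/(0.2128 × 1.918) = 8.771276 rev/s
rpm = 60·n = 526.276588

rpm = 526.28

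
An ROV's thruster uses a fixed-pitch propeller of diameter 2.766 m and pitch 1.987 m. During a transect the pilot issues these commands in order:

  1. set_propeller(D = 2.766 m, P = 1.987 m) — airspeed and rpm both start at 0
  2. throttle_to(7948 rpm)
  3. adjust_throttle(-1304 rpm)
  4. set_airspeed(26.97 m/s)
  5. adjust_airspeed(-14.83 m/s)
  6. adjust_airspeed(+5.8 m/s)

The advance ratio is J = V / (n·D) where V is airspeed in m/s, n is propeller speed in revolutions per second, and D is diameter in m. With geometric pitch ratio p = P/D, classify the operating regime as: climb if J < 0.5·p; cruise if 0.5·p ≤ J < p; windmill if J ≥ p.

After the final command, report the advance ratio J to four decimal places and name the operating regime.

J = 0.0586, regime = climb

set_propeller: D = 2.766 m, P = 1.987 m (p = P/D = 0.718366); state ← (V=0, rpm=0)
throttle_to(7948): rpm ← 7948
adjust_throttle(-1304): rpm ← 7948 -1304 = 6644
set_airspeed(26.97): V ← 26.97 m/s
adjust_airspeed(-14.83): V ← 26.97 -14.83 = 12.14 m/s
adjust_airspeed(+5.8): V ← 12.14 +5.8 = 17.94 m/s
final state: V = 17.94 m/s, rpm = 6644 → n = rpm/60 = 110.733333 rev/s
J = V / (n·D) = 17.94 / (110.733333 × 2.766) = 0.058572
regime bands: climb J<0.3592 | cruise [0.3592, 0.7184) | windmill J≥0.7184
J = 0.0586 → climb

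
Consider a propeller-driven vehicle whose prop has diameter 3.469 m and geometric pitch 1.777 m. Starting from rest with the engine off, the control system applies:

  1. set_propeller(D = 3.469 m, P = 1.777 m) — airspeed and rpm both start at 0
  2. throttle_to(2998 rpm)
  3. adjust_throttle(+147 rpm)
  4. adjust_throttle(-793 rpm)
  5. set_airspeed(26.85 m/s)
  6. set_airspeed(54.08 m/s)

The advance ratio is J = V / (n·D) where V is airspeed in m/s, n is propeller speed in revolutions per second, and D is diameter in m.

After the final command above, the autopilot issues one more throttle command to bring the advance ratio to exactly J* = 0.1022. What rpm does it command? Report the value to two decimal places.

rpm = 9152.35

set_propeller: D = 3.469 m, P = 1.777 m (p = P/D = 0.512251); state ← (V=0, rpm=0)
throttle_to(2998): rpm ← 2998
adjust_throttle(+147): rpm ← 2998 +147 = 3145
adjust_throttle(-793): rpm ← 3145 -793 = 2352
set_airspeed(26.85): V ← 26.85 m/s
set_airspeed(54.08): V ← 54.08 m/s
final state: V = 54.08 m/s, rpm = 2352 → n = rpm/60 = 39.200000 rev/s
target J* = 0.1022; solve J* = V/(n·D) for n: n = V/(J*·D) = 54.08/(0.1022 × 3.469) = 152.539208 rev/s
rpm = 60·n = 9152.352483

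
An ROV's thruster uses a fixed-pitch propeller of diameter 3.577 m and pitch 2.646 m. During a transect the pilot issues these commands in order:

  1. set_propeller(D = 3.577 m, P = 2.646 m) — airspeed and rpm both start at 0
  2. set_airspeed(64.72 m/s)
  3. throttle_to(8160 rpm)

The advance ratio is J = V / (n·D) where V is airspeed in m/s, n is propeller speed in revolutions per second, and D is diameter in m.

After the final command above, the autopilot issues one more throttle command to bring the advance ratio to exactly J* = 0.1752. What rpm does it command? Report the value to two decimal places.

set_propeller: D = 3.577 m, P = 2.646 m (p = P/D = 0.739726); state ← (V=0, rpm=0)
set_airspeed(64.72): V ← 64.72 m/s
throttle_to(8160): rpm ← 8160
final state: V = 64.72 m/s, rpm = 8160 → n = rpm/60 = 136.000000 rev/s
target J* = 0.1752; solve J* = V/(n·D) for n: n = V/(J*·D) = 64.72/(0.1752 × 3.577) = 103.272685 rev/s
rpm = 60·n = 6196.361074

rpm = 6196.36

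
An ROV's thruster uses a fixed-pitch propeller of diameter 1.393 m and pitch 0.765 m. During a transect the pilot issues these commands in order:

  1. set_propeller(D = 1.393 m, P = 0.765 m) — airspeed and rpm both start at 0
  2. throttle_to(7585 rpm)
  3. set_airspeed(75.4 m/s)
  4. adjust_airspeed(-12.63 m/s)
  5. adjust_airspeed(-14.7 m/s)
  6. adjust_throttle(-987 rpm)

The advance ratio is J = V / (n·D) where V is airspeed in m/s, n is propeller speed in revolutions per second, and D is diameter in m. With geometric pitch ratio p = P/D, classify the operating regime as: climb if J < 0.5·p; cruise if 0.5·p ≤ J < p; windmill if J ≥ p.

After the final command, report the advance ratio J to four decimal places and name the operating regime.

set_propeller: D = 1.393 m, P = 0.765 m (p = P/D = 0.549174); state ← (V=0, rpm=0)
throttle_to(7585): rpm ← 7585
set_airspeed(75.4): V ← 75.4 m/s
adjust_airspeed(-12.63): V ← 75.4 -12.63 = 62.77 m/s
adjust_airspeed(-14.7): V ← 62.77 -14.7 = 48.07 m/s
adjust_throttle(-987): rpm ← 7585 -987 = 6598
final state: V = 48.07 m/s, rpm = 6598 → n = rpm/60 = 109.966667 rev/s
J = V / (n·D) = 48.07 / (109.966667 × 1.393) = 0.313807
regime bands: climb J<0.2746 | cruise [0.2746, 0.5492) | windmill J≥0.5492
J = 0.3138 → cruise

J = 0.3138, regime = cruise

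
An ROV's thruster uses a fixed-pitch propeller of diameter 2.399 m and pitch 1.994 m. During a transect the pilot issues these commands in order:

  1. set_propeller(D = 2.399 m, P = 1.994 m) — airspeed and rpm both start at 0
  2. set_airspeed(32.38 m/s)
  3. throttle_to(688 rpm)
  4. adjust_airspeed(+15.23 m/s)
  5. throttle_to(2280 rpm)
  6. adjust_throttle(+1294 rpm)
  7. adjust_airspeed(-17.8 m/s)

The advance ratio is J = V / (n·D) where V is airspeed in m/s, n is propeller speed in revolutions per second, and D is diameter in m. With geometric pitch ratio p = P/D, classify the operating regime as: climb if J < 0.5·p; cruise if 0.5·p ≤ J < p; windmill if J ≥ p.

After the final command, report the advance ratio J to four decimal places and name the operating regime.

J = 0.2086, regime = climb

set_propeller: D = 2.399 m, P = 1.994 m (p = P/D = 0.831180); state ← (V=0, rpm=0)
set_airspeed(32.38): V ← 32.38 m/s
throttle_to(688): rpm ← 688
adjust_airspeed(+15.23): V ← 32.38 +15.23 = 47.61 m/s
throttle_to(2280): rpm ← 2280
adjust_throttle(+1294): rpm ← 2280 +1294 = 3574
adjust_airspeed(-17.8): V ← 47.61 -17.8 = 29.81 m/s
final state: V = 29.81 m/s, rpm = 3574 → n = rpm/60 = 59.566667 rev/s
J = V / (n·D) = 29.81 / (59.566667 × 2.399) = 0.208607
regime bands: climb J<0.4156 | cruise [0.4156, 0.8312) | windmill J≥0.8312
J = 0.2086 → climb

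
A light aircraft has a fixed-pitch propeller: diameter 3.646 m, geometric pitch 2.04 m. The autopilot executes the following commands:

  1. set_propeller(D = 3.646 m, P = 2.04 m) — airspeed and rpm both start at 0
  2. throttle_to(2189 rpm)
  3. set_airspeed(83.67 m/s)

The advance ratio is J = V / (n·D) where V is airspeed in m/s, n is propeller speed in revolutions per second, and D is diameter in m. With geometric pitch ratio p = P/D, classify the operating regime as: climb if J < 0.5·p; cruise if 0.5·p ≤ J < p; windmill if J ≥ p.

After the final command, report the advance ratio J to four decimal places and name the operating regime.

J = 0.6290, regime = windmill

set_propeller: D = 3.646 m, P = 2.04 m (p = P/D = 0.559517); state ← (V=0, rpm=0)
throttle_to(2189): rpm ← 2189
set_airspeed(83.67): V ← 83.67 m/s
final state: V = 83.67 m/s, rpm = 2189 → n = rpm/60 = 36.483333 rev/s
J = V / (n·D) = 83.67 / (36.483333 × 3.646) = 0.629012
regime bands: climb J<0.2798 | cruise [0.2798, 0.5595) | windmill J≥0.5595
J = 0.6290 → windmill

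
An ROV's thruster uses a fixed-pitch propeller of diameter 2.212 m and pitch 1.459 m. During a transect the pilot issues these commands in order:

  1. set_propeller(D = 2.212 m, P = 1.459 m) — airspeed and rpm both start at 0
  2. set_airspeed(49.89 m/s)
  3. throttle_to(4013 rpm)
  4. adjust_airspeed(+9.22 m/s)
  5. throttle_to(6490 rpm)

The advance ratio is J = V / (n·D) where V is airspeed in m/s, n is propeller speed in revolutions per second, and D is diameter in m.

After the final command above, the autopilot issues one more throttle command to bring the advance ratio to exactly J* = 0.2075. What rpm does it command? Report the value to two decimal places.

set_propeller: D = 2.212 m, P = 1.459 m (p = P/D = 0.659584); state ← (V=0, rpm=0)
set_airspeed(49.89): V ← 49.89 m/s
throttle_to(4013): rpm ← 4013
adjust_airspeed(+9.22): V ← 49.89 +9.22 = 59.11 m/s
throttle_to(6490): rpm ← 6490
final state: V = 59.11 m/s, rpm = 6490 → n = rpm/60 = 108.166667 rev/s
target J* = 0.2075; solve J* = V/(n·D) for n: n = V/(J*·D) = 59.11/(0.2075 × 2.212) = 128.782762 rev/s
rpm = 60·n = 7726.965729

rpm = 7726.97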